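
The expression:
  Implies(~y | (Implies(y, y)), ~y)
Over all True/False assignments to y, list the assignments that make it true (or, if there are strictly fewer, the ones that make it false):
is true only for:
  y=False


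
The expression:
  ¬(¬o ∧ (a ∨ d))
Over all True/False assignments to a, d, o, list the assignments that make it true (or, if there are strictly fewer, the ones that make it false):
is false only for:
  a=False, d=True, o=False;
  a=True, d=False, o=False;
  a=True, d=True, o=False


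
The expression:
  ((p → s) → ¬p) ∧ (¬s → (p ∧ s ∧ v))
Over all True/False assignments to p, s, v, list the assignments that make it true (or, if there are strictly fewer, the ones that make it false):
is true only for:
  p=False, s=True, v=False;
  p=False, s=True, v=True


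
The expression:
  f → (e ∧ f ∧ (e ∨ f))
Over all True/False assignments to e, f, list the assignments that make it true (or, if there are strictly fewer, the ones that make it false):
is false only for:
  e=False, f=True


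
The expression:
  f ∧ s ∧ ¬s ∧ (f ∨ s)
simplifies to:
False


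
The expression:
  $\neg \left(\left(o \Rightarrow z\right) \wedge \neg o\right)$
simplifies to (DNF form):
$o$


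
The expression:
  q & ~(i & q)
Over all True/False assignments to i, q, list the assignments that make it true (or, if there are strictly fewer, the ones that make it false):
is true only for:
  i=False, q=True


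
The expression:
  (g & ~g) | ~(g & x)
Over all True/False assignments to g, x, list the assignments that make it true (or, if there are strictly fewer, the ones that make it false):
is false only for:
  g=True, x=True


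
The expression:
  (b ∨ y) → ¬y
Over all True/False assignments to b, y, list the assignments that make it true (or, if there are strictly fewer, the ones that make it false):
is true only for:
  b=False, y=False;
  b=True, y=False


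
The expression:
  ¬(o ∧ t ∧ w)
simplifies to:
¬o ∨ ¬t ∨ ¬w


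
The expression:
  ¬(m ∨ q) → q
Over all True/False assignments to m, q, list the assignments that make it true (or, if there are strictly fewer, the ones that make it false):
is false only for:
  m=False, q=False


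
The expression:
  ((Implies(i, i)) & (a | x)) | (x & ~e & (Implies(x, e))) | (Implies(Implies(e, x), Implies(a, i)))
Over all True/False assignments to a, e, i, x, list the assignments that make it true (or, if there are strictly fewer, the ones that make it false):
is always true.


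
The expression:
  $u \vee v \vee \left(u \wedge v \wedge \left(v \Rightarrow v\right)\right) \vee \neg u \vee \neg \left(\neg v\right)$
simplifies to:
$\text{True}$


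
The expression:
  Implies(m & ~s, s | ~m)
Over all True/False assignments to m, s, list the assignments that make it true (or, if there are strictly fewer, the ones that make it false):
is false only for:
  m=True, s=False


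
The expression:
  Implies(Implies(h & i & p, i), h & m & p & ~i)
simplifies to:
h & m & p & ~i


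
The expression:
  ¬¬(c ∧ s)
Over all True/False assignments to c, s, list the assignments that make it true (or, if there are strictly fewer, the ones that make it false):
is true only for:
  c=True, s=True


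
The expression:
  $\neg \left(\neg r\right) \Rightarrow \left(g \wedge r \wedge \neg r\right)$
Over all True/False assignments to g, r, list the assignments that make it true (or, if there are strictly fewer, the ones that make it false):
is true only for:
  g=False, r=False;
  g=True, r=False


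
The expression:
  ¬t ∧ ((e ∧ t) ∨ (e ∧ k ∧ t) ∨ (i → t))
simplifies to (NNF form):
¬i ∧ ¬t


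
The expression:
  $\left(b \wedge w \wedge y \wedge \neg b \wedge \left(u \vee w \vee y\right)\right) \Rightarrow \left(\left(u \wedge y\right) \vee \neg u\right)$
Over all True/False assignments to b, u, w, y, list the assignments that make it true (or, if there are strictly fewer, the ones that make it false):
is always true.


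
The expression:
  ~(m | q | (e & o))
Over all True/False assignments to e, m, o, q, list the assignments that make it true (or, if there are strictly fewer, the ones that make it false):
is true only for:
  e=False, m=False, o=False, q=False;
  e=False, m=False, o=True, q=False;
  e=True, m=False, o=False, q=False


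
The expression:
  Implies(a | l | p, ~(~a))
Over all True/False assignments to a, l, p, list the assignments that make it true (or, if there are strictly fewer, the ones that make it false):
is false only for:
  a=False, l=False, p=True;
  a=False, l=True, p=False;
  a=False, l=True, p=True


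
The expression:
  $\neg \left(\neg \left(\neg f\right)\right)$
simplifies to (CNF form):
$\neg f$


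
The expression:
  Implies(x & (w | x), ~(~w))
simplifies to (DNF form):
w | ~x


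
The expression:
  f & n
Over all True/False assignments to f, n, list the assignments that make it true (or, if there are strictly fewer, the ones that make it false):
is true only for:
  f=True, n=True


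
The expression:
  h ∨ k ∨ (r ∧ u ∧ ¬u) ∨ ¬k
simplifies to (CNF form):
True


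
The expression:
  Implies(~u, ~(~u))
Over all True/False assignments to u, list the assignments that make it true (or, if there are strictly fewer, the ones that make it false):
is true only for:
  u=True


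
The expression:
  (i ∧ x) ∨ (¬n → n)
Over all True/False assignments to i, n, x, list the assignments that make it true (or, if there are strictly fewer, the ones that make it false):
is false only for:
  i=False, n=False, x=False;
  i=False, n=False, x=True;
  i=True, n=False, x=False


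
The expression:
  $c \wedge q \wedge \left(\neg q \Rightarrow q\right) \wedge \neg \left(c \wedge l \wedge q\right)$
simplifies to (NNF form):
$c \wedge q \wedge \neg l$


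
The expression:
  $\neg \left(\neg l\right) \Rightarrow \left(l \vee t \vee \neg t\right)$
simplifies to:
$\text{True}$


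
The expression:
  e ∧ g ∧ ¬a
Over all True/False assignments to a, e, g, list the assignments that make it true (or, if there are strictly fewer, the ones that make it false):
is true only for:
  a=False, e=True, g=True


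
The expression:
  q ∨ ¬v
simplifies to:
q ∨ ¬v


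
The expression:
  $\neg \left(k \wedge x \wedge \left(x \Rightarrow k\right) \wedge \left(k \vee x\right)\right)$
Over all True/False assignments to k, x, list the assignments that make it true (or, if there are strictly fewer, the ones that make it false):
is false only for:
  k=True, x=True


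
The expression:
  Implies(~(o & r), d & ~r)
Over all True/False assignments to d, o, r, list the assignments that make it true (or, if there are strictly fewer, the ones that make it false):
is true only for:
  d=False, o=True, r=True;
  d=True, o=False, r=False;
  d=True, o=True, r=False;
  d=True, o=True, r=True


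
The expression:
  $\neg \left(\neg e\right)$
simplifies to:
$e$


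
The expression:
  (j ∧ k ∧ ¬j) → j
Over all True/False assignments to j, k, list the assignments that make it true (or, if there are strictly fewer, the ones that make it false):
is always true.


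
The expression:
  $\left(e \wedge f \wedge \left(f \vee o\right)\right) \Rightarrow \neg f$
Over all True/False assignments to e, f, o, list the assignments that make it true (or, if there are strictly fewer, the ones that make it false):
is false only for:
  e=True, f=True, o=False;
  e=True, f=True, o=True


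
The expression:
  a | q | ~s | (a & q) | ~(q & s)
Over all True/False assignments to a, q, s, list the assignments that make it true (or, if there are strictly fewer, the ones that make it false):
is always true.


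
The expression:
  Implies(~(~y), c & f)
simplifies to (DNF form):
~y | (c & f)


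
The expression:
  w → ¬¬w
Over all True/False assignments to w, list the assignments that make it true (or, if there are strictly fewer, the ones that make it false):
is always true.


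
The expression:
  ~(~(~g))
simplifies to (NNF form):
~g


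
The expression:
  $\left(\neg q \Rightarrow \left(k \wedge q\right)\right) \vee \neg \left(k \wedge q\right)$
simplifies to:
$\text{True}$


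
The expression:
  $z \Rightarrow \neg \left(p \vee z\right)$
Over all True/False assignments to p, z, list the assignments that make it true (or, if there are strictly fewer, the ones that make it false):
is true only for:
  p=False, z=False;
  p=True, z=False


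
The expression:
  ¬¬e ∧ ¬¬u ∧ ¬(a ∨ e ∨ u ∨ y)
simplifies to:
False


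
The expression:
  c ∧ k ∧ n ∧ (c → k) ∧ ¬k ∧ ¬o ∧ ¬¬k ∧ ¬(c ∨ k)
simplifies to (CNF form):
False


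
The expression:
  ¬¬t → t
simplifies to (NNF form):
True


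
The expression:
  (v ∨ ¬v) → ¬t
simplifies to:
¬t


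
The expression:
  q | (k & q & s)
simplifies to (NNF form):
q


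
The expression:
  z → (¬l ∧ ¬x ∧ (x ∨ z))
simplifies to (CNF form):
(¬l ∨ ¬z) ∧ (¬x ∨ ¬z)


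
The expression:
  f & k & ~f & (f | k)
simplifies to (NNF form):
False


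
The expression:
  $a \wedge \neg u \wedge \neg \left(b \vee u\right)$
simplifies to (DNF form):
$a \wedge \neg b \wedge \neg u$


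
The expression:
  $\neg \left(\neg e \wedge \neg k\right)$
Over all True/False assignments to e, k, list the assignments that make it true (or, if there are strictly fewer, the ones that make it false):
is false only for:
  e=False, k=False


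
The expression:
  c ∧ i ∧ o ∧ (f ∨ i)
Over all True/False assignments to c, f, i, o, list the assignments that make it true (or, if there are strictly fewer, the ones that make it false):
is true only for:
  c=True, f=False, i=True, o=True;
  c=True, f=True, i=True, o=True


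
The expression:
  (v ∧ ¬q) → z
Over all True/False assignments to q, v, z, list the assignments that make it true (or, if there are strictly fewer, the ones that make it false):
is false only for:
  q=False, v=True, z=False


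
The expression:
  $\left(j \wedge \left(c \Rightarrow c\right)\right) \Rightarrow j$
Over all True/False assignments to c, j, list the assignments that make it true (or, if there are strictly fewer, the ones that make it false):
is always true.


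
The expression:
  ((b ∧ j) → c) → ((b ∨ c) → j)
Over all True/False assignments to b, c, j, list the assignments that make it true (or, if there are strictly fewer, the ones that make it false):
is false only for:
  b=False, c=True, j=False;
  b=True, c=False, j=False;
  b=True, c=True, j=False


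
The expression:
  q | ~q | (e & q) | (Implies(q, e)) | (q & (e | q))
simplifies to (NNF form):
True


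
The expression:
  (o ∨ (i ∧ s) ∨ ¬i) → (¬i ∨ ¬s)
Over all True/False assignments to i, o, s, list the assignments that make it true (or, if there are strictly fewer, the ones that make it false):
is false only for:
  i=True, o=False, s=True;
  i=True, o=True, s=True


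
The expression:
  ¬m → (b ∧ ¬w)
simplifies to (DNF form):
m ∨ (b ∧ ¬w)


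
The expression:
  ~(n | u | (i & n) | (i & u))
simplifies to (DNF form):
~n & ~u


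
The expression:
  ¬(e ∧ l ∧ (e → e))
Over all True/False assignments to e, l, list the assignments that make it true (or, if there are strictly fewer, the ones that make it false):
is false only for:
  e=True, l=True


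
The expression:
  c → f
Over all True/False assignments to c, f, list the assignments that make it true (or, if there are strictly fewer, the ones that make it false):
is false only for:
  c=True, f=False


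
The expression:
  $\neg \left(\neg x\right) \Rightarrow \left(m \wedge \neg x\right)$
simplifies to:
$\neg x$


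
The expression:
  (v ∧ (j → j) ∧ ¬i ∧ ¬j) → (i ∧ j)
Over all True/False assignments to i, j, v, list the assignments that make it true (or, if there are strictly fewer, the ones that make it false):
is false only for:
  i=False, j=False, v=True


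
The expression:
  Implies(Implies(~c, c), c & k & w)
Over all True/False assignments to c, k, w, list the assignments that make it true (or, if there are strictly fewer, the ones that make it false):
is false only for:
  c=True, k=False, w=False;
  c=True, k=False, w=True;
  c=True, k=True, w=False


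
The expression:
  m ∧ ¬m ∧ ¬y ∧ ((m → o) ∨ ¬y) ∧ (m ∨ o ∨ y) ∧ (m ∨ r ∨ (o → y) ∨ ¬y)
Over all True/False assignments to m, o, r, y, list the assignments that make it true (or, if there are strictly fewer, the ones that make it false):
is never true.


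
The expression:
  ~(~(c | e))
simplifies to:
c | e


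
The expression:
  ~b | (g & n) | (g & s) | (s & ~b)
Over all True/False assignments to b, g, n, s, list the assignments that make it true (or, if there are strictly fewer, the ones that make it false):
is false only for:
  b=True, g=False, n=False, s=False;
  b=True, g=False, n=False, s=True;
  b=True, g=False, n=True, s=False;
  b=True, g=False, n=True, s=True;
  b=True, g=True, n=False, s=False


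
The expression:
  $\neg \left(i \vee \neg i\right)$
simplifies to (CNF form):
$\text{False}$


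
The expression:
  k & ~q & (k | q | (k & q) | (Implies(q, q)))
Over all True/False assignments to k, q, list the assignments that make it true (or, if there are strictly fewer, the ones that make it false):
is true only for:
  k=True, q=False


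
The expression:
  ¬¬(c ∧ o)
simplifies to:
c ∧ o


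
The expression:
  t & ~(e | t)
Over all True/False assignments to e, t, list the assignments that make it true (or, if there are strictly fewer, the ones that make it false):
is never true.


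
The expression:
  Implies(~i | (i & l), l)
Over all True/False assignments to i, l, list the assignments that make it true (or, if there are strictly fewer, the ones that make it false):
is false only for:
  i=False, l=False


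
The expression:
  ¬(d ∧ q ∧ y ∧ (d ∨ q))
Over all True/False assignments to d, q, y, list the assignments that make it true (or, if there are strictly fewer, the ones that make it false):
is false only for:
  d=True, q=True, y=True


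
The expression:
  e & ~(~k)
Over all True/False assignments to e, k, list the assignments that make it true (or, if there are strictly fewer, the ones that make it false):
is true only for:
  e=True, k=True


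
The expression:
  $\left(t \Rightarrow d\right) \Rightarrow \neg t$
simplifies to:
$\neg d \vee \neg t$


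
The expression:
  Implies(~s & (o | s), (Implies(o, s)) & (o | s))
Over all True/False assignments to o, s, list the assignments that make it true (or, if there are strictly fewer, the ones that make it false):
is false only for:
  o=True, s=False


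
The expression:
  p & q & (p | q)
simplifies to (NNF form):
p & q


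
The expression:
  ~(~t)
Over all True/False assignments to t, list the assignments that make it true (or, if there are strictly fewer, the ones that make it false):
is true only for:
  t=True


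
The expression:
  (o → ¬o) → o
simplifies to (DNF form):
o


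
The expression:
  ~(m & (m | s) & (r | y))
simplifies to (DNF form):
~m | (~r & ~y)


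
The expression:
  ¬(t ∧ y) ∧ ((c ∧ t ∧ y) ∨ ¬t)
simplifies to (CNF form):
¬t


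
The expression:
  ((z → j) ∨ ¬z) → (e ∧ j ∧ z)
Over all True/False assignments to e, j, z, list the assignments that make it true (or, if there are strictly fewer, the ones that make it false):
is true only for:
  e=False, j=False, z=True;
  e=True, j=False, z=True;
  e=True, j=True, z=True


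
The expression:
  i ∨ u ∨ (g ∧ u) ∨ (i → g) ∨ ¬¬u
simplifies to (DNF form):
True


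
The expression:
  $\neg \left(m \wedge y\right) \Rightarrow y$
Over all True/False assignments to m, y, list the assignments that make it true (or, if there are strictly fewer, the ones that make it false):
is true only for:
  m=False, y=True;
  m=True, y=True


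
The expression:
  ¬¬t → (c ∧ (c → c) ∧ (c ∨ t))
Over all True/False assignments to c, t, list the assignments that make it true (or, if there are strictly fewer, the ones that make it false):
is false only for:
  c=False, t=True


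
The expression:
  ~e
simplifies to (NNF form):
~e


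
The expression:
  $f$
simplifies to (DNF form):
$f$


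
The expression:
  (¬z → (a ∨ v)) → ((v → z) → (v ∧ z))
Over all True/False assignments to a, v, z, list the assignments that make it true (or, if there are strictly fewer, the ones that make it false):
is false only for:
  a=False, v=False, z=True;
  a=True, v=False, z=False;
  a=True, v=False, z=True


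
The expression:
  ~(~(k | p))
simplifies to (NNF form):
k | p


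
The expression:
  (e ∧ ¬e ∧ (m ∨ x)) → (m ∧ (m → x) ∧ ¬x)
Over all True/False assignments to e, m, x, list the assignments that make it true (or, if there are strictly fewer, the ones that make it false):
is always true.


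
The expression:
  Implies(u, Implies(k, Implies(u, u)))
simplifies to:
True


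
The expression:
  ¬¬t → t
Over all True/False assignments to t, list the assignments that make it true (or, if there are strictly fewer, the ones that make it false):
is always true.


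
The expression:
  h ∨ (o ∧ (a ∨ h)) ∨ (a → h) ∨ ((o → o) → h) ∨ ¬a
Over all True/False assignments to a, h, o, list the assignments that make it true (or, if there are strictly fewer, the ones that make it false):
is false only for:
  a=True, h=False, o=False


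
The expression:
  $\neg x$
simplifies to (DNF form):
$\neg x$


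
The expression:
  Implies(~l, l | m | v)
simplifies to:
l | m | v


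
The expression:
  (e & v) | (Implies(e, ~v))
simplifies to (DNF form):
True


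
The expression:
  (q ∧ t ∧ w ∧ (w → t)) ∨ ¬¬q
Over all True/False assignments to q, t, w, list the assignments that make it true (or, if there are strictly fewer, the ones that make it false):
is true only for:
  q=True, t=False, w=False;
  q=True, t=False, w=True;
  q=True, t=True, w=False;
  q=True, t=True, w=True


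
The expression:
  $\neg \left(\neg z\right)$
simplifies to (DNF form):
$z$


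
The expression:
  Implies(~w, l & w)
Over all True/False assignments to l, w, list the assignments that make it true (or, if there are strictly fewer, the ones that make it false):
is true only for:
  l=False, w=True;
  l=True, w=True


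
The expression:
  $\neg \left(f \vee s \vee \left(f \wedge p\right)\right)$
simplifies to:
$\neg f \wedge \neg s$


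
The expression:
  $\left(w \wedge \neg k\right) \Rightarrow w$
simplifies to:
$\text{True}$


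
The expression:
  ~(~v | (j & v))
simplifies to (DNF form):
v & ~j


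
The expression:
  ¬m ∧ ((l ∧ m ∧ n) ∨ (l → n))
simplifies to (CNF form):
¬m ∧ (n ∨ ¬l)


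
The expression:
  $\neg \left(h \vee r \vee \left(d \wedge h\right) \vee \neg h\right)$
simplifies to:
$\text{False}$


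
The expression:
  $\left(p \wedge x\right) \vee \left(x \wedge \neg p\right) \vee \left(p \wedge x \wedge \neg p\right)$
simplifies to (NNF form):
$x$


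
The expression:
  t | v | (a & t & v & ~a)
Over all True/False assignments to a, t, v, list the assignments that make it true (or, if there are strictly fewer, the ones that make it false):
is false only for:
  a=False, t=False, v=False;
  a=True, t=False, v=False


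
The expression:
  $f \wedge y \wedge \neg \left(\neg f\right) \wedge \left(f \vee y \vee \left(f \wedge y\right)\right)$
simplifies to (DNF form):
$f \wedge y$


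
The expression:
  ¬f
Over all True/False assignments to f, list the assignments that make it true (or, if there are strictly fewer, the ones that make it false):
is true only for:
  f=False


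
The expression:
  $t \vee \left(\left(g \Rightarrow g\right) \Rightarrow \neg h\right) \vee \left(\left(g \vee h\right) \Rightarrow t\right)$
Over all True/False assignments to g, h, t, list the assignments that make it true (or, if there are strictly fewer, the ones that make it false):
is false only for:
  g=False, h=True, t=False;
  g=True, h=True, t=False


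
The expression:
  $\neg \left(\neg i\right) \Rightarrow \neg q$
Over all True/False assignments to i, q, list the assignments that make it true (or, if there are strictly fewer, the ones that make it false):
is false only for:
  i=True, q=True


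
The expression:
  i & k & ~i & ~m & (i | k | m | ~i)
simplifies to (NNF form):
False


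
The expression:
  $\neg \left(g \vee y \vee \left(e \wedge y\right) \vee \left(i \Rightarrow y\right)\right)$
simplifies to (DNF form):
$i \wedge \neg g \wedge \neg y$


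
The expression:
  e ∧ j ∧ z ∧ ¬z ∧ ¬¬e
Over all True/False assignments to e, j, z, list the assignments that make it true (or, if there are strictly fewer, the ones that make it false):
is never true.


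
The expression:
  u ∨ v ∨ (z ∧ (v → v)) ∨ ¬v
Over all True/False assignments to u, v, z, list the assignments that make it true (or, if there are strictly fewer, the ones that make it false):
is always true.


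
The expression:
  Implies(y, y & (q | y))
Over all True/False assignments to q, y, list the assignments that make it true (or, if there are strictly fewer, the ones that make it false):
is always true.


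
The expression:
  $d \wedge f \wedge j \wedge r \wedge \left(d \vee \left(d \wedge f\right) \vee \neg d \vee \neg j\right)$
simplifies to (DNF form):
$d \wedge f \wedge j \wedge r$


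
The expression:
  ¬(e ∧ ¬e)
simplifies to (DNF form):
True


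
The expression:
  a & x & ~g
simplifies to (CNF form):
a & x & ~g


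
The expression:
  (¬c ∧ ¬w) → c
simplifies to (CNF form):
c ∨ w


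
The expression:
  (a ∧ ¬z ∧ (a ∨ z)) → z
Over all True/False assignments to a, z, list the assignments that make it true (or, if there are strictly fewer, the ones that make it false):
is false only for:
  a=True, z=False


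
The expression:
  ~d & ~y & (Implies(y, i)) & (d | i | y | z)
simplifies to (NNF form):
~d & ~y & (i | z)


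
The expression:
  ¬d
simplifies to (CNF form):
¬d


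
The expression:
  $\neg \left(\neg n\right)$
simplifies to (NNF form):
$n$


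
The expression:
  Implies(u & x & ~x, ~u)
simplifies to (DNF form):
True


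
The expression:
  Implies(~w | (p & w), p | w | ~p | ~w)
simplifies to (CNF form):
True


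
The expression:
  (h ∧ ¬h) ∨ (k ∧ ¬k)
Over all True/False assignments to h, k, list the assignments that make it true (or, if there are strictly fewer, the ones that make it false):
is never true.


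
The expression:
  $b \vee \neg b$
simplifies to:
$\text{True}$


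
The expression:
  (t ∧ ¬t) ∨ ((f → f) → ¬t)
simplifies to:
¬t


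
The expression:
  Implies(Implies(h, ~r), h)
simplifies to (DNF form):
h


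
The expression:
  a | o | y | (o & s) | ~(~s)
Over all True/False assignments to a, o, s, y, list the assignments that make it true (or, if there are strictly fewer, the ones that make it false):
is false only for:
  a=False, o=False, s=False, y=False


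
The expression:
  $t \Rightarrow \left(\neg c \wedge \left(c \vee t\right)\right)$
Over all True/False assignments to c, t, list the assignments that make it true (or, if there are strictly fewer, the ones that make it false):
is false only for:
  c=True, t=True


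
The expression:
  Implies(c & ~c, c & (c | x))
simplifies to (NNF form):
True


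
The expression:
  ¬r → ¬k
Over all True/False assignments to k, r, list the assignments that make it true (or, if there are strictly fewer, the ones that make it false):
is false only for:
  k=True, r=False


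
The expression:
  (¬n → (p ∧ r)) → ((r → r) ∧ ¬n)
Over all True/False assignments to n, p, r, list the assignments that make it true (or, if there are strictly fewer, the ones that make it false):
is true only for:
  n=False, p=False, r=False;
  n=False, p=False, r=True;
  n=False, p=True, r=False;
  n=False, p=True, r=True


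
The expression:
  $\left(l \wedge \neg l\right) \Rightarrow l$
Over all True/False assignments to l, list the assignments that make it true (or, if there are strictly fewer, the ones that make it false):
is always true.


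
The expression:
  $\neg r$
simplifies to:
$\neg r$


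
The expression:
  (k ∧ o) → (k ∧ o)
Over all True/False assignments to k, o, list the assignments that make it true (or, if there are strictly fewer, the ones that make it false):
is always true.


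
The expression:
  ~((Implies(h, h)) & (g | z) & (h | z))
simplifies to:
~z & (~g | ~h)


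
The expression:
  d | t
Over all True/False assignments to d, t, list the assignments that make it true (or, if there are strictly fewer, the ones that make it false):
is false only for:
  d=False, t=False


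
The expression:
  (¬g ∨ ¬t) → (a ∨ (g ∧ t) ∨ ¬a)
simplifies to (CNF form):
True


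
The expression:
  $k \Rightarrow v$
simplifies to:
$v \vee \neg k$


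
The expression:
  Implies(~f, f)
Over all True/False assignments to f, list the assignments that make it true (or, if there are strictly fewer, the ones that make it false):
is true only for:
  f=True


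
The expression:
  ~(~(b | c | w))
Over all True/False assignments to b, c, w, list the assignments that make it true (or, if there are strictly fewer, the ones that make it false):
is false only for:
  b=False, c=False, w=False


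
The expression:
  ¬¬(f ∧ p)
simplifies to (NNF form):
f ∧ p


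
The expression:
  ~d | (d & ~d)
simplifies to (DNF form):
~d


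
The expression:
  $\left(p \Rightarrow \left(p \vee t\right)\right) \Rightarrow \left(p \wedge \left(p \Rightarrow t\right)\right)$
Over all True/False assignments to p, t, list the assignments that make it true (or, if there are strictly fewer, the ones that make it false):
is true only for:
  p=True, t=True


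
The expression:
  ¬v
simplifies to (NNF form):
¬v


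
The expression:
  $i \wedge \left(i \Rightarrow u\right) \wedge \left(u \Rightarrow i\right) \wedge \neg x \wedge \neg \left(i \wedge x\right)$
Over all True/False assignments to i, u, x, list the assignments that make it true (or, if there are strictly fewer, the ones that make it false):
is true only for:
  i=True, u=True, x=False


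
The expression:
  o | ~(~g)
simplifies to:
g | o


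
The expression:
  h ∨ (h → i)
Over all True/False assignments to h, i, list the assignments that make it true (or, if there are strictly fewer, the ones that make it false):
is always true.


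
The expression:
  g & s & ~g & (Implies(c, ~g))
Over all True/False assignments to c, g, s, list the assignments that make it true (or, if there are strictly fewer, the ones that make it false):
is never true.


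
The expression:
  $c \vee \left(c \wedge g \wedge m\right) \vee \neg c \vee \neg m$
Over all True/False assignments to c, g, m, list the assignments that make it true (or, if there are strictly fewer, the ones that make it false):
is always true.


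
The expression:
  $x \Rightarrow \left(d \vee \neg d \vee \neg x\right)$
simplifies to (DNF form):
$\text{True}$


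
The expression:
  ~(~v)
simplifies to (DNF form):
v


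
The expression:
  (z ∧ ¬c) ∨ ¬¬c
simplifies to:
c ∨ z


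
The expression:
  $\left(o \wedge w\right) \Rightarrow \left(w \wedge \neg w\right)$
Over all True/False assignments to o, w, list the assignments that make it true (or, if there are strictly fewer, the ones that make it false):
is false only for:
  o=True, w=True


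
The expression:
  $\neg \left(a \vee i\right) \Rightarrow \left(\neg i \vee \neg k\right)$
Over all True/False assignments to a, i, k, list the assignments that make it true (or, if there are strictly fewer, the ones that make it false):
is always true.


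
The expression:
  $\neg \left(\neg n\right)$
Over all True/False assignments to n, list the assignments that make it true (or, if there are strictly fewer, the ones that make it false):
is true only for:
  n=True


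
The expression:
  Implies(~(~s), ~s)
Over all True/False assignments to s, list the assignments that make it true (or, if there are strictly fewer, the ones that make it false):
is true only for:
  s=False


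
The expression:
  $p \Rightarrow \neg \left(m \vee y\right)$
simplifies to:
$\left(\neg m \wedge \neg y\right) \vee \neg p$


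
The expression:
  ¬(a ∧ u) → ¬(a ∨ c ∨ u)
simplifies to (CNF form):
(a ∨ ¬c) ∧ (a ∨ ¬u) ∧ (u ∨ ¬a)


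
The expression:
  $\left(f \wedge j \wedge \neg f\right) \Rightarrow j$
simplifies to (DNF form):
$\text{True}$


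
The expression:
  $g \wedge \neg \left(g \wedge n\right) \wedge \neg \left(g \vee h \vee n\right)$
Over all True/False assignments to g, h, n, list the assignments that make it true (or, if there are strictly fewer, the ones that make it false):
is never true.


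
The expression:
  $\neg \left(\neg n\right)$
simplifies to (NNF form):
$n$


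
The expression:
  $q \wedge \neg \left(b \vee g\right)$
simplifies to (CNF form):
$q \wedge \neg b \wedge \neg g$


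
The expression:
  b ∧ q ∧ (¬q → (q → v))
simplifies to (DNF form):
b ∧ q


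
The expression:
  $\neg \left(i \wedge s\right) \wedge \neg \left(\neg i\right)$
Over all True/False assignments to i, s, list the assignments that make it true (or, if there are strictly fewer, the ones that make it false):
is true only for:
  i=True, s=False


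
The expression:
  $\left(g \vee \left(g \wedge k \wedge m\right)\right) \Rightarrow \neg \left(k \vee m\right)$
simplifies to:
$\left(\neg k \wedge \neg m\right) \vee \neg g$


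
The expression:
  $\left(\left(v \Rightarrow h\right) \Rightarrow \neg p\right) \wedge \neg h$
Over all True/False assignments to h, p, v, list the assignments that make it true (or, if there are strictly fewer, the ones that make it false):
is true only for:
  h=False, p=False, v=False;
  h=False, p=False, v=True;
  h=False, p=True, v=True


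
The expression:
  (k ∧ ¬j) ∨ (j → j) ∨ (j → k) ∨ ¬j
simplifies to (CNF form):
True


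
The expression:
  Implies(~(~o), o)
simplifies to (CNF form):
True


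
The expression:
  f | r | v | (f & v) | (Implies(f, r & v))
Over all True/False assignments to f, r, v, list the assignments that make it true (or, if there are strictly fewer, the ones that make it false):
is always true.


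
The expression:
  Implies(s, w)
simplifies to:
w | ~s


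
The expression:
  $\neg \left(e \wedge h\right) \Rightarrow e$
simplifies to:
$e$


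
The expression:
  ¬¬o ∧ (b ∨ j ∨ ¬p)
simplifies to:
o ∧ (b ∨ j ∨ ¬p)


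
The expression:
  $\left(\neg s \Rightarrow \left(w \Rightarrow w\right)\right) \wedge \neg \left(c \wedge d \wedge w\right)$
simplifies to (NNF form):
$\neg c \vee \neg d \vee \neg w$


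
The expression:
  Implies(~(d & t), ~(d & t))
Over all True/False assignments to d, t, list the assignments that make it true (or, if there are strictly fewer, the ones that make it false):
is always true.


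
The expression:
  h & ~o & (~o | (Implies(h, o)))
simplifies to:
h & ~o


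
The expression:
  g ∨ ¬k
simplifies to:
g ∨ ¬k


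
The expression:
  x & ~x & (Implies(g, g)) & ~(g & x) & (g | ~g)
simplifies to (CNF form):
False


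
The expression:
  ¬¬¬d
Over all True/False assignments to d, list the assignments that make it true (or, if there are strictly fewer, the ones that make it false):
is true only for:
  d=False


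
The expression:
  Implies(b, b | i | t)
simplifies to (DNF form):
True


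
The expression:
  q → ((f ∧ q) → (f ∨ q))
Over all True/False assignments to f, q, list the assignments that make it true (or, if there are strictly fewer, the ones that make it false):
is always true.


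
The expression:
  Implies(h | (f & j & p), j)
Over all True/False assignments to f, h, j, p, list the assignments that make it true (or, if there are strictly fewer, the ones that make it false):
is false only for:
  f=False, h=True, j=False, p=False;
  f=False, h=True, j=False, p=True;
  f=True, h=True, j=False, p=False;
  f=True, h=True, j=False, p=True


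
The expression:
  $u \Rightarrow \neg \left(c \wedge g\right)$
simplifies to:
$\neg c \vee \neg g \vee \neg u$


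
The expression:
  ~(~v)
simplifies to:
v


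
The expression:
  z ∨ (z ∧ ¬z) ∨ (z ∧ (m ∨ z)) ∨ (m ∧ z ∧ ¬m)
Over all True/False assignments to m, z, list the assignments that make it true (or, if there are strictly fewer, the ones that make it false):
is true only for:
  m=False, z=True;
  m=True, z=True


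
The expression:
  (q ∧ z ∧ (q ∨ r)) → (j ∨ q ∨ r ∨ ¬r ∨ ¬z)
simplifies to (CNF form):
True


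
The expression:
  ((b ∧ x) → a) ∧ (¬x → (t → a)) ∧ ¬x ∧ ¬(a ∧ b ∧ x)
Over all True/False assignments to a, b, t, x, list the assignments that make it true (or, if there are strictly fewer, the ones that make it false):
is true only for:
  a=False, b=False, t=False, x=False;
  a=False, b=True, t=False, x=False;
  a=True, b=False, t=False, x=False;
  a=True, b=False, t=True, x=False;
  a=True, b=True, t=False, x=False;
  a=True, b=True, t=True, x=False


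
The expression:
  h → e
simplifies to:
e ∨ ¬h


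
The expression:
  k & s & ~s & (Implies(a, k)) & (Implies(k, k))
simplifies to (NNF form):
False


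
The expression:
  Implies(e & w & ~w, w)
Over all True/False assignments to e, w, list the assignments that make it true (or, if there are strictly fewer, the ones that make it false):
is always true.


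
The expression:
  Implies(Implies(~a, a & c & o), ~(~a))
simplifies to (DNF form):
True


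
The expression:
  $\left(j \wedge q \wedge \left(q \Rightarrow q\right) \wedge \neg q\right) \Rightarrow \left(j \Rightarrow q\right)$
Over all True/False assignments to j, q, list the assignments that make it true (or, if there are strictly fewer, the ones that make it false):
is always true.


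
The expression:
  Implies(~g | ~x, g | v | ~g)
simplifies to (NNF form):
True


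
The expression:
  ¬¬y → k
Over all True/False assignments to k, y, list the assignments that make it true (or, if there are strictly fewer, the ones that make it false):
is false only for:
  k=False, y=True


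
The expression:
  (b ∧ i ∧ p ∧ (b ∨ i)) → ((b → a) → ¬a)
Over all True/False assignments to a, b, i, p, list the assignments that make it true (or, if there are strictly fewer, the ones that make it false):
is false only for:
  a=True, b=True, i=True, p=True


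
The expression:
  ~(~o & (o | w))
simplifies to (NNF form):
o | ~w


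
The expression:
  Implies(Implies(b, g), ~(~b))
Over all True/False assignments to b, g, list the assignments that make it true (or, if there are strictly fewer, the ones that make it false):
is true only for:
  b=True, g=False;
  b=True, g=True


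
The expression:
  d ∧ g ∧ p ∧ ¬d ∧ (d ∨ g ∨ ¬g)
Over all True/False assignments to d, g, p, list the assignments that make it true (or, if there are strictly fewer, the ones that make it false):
is never true.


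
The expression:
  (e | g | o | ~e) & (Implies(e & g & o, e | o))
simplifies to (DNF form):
True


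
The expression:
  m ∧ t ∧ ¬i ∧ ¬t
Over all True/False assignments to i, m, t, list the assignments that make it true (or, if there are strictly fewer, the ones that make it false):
is never true.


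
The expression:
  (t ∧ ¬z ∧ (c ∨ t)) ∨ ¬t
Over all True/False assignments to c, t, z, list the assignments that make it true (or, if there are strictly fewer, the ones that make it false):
is false only for:
  c=False, t=True, z=True;
  c=True, t=True, z=True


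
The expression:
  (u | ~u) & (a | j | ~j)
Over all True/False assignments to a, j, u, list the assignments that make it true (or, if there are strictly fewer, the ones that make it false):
is always true.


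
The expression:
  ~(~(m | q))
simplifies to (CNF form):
m | q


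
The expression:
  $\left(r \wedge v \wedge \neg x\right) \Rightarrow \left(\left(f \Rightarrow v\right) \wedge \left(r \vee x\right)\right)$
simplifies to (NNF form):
$\text{True}$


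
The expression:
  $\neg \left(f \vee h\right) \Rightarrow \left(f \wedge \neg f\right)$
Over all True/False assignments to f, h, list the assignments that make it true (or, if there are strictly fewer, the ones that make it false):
is false only for:
  f=False, h=False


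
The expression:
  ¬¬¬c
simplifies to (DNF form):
¬c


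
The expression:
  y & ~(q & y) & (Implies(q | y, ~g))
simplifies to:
y & ~g & ~q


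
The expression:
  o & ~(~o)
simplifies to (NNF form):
o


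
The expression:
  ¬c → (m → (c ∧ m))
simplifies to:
c ∨ ¬m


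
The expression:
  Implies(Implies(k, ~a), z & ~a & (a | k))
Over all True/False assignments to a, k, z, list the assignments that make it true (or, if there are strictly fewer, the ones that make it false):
is true only for:
  a=False, k=True, z=True;
  a=True, k=True, z=False;
  a=True, k=True, z=True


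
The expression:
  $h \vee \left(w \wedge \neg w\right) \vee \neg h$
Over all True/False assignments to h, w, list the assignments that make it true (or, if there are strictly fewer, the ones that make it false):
is always true.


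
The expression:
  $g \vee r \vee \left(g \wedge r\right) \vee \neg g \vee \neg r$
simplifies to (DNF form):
$\text{True}$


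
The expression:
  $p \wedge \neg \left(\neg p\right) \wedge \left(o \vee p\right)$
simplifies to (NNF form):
$p$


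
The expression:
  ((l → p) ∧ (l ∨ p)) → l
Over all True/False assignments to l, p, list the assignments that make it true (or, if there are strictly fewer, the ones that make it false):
is false only for:
  l=False, p=True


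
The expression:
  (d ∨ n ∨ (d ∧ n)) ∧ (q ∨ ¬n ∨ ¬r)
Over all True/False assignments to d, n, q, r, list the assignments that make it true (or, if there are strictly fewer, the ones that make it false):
is false only for:
  d=False, n=False, q=False, r=False;
  d=False, n=False, q=False, r=True;
  d=False, n=False, q=True, r=False;
  d=False, n=False, q=True, r=True;
  d=False, n=True, q=False, r=True;
  d=True, n=True, q=False, r=True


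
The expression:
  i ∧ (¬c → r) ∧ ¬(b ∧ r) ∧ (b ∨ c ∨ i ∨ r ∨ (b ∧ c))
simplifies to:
i ∧ (c ∨ r) ∧ (¬b ∨ ¬r)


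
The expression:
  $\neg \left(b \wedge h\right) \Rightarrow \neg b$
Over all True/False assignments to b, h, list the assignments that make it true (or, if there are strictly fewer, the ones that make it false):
is false only for:
  b=True, h=False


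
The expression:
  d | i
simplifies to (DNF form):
d | i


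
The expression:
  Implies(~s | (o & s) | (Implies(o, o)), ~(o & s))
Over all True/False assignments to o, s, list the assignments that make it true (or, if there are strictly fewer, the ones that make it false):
is false only for:
  o=True, s=True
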